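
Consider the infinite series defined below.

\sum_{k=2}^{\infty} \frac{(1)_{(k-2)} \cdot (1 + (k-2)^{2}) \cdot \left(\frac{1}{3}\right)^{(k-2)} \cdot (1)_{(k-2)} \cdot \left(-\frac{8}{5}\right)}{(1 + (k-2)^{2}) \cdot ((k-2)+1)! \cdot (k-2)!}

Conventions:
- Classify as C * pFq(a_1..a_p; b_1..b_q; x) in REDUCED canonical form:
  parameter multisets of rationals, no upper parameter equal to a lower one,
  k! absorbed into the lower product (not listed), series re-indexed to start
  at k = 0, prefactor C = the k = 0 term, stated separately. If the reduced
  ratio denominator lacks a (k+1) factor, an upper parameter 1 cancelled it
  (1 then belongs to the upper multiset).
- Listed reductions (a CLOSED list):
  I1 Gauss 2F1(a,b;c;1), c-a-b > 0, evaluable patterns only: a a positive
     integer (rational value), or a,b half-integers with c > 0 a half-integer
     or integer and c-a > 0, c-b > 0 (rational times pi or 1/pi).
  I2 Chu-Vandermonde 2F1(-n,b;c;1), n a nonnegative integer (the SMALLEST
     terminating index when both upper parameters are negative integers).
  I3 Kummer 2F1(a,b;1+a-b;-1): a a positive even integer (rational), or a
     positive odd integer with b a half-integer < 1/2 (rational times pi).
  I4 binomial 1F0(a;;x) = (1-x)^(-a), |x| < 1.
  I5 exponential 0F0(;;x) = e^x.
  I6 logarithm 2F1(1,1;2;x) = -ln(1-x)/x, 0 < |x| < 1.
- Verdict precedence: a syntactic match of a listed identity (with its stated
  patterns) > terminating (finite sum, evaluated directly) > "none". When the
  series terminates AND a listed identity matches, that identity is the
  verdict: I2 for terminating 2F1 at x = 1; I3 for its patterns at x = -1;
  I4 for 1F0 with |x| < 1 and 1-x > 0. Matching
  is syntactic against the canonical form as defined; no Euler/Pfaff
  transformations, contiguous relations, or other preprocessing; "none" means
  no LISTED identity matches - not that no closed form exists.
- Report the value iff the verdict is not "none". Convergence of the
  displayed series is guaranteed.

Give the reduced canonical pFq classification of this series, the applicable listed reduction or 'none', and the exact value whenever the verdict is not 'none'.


Classification (C = -\frac{8}{5}): 2F1 with upper {1, 1}, lower {2}, argument x = \frac{1}{3}. Verdict at x = \frac{1}{3}: logarithm (I6) matches (the logarithm: parameters (1,1;2), x = \frac{1}{3}). Exact value: \frac{24}{5} \cdot \ln\left(\frac{2}{3}\right).

Structural cue: t_0 being -\frac{8}{5}, the factor k^2 + 1 cancels (top and bottom), leaving prefactor -8/5.
Ratio: r(k) = \frac{1}{3} * (k+1) (k+1) / [(k+2) (k+1)] - poly over poly, x = \frac{1}{3} from leading terms; C = -\frac{8}{5} at k = 0.


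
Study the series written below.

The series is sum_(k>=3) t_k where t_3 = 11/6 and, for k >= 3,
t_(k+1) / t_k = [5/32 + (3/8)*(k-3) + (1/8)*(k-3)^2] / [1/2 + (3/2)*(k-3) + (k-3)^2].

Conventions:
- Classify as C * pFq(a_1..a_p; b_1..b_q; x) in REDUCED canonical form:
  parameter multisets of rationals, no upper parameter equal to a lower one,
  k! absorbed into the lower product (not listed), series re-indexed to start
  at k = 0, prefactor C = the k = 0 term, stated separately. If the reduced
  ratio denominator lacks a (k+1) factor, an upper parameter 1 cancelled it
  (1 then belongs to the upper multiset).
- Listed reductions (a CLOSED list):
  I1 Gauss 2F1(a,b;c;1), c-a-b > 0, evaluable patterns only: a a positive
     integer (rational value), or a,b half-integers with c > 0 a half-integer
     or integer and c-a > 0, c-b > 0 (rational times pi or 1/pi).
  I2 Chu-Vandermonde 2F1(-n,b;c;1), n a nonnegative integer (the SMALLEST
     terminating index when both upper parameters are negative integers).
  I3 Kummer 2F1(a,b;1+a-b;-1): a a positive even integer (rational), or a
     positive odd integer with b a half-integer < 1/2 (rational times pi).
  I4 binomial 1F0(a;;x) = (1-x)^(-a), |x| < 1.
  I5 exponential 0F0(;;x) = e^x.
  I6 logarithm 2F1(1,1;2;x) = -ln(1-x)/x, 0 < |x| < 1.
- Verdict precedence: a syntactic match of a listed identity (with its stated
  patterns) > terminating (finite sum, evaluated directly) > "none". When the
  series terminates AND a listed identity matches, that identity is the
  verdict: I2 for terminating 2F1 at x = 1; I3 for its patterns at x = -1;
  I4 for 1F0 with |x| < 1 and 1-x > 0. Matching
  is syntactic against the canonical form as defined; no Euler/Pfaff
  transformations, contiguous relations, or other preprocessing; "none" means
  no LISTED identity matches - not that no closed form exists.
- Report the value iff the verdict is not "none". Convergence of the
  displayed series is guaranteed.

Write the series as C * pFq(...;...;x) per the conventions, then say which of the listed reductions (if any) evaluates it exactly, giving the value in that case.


This is 11/6 * 1F0(5/2; -; 1/8) in reduced canonical form. Verdict: binomial (I4) matches (the 1F0 binomial series: exponent -5/2, x = 1/8). Its exact value is (11/6) * (7/8)^(-5/2).

Key observation: from the first term 11/6: cancel k + 1/2 from the displayed ratio first; then C = 11/6.
Step ratio: r(k) = (1/8) * (k+5/2) / [(k+1)] - poly over poly, x = (1/8) from leading terms; C = 11/6 at k = 0.


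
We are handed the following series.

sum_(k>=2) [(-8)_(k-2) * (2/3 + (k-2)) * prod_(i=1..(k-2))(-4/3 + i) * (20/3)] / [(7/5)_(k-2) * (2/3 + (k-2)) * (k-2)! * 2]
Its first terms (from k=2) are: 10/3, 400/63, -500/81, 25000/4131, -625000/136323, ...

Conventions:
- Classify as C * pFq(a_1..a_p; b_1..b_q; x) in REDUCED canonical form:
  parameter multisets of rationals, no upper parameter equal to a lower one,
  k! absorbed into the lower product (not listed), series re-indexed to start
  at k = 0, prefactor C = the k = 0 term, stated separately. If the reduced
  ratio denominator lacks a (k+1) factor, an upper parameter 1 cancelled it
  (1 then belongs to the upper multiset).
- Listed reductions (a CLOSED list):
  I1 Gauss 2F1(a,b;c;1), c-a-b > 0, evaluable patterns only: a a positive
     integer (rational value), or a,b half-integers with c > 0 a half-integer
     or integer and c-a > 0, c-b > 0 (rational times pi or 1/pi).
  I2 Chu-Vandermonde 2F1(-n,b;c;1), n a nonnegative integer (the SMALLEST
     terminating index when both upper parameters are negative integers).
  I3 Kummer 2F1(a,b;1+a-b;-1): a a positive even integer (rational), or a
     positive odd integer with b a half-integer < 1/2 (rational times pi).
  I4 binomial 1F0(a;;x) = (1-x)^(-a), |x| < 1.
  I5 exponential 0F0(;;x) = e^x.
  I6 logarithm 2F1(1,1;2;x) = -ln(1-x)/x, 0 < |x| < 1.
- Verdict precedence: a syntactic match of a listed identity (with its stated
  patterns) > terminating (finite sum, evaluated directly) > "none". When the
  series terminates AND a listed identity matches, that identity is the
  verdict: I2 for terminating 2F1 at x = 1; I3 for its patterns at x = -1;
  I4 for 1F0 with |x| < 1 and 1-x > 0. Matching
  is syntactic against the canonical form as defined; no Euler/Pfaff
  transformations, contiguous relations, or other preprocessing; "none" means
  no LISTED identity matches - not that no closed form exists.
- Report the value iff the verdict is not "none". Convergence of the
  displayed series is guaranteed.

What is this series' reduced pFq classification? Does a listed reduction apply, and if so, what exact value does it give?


Classification (C = 10/3): 2F1 with upper {-8, -1/3}, lower {7/5}, argument x = 1. Verdict: the Chu-Vandermonde identity I2 fires (terminating 2F1 at x = 1 with n = 8, b = -1/3, c = 7/5). Value: 3121869070255/463307075154.

First insight: t_0 being 10/3, the constant factors (prefactor 10/3) combine into one prefactor.
Adjacent-term ratio: r(k) = 1 * (k-8) (k-1/3) / [(k+7/5) (k+1)] - poly over poly, x = 1 from leading terms; C = 10/3 at k = 0.


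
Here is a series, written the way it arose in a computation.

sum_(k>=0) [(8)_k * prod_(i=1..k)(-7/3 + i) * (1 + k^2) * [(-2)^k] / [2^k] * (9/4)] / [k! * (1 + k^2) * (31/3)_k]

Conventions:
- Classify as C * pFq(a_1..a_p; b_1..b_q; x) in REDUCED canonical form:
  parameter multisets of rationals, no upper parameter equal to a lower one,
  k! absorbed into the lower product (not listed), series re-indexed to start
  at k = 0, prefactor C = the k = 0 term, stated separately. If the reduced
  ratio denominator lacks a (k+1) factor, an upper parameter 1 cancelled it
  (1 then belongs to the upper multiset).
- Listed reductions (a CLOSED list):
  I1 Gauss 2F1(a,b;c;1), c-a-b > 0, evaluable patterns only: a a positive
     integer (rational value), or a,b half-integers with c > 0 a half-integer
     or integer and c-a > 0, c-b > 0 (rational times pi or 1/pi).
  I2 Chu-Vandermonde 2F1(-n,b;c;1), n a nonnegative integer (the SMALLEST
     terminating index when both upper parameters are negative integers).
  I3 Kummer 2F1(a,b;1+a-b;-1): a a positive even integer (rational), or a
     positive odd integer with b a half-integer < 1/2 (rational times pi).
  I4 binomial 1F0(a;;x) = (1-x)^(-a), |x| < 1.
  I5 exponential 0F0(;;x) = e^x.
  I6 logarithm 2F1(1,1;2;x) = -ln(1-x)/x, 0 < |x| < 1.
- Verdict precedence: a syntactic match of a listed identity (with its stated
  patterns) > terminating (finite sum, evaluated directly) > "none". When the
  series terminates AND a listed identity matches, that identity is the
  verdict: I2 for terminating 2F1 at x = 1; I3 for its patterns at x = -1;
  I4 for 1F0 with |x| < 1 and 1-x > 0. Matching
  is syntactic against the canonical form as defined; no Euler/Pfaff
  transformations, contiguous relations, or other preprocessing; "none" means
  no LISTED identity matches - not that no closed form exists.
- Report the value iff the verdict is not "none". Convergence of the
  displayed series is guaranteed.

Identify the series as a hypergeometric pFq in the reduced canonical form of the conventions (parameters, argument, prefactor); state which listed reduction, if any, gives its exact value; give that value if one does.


The series (x = -1) is 2F1: upper {-4/3, 8}, lower {31/3}, prefactor 9/4. Verdict: Kummer (I3) applies (x = -1; c = 31/3 equals 1+a-b for upper {-4/3, 8}: listed pattern). Its exact value is 1045/216.

Structural cue: t_0 = 9/4 here, and the two k-th powers (prefactor 9/4) combine into one argument.
Adjacent-term ratio: r(k) = (-1) * (k-4/3) (k+8) / [(k+31/3) (k+1)] ; factor over Q: parameters, x = (-1), and C = 9/4.


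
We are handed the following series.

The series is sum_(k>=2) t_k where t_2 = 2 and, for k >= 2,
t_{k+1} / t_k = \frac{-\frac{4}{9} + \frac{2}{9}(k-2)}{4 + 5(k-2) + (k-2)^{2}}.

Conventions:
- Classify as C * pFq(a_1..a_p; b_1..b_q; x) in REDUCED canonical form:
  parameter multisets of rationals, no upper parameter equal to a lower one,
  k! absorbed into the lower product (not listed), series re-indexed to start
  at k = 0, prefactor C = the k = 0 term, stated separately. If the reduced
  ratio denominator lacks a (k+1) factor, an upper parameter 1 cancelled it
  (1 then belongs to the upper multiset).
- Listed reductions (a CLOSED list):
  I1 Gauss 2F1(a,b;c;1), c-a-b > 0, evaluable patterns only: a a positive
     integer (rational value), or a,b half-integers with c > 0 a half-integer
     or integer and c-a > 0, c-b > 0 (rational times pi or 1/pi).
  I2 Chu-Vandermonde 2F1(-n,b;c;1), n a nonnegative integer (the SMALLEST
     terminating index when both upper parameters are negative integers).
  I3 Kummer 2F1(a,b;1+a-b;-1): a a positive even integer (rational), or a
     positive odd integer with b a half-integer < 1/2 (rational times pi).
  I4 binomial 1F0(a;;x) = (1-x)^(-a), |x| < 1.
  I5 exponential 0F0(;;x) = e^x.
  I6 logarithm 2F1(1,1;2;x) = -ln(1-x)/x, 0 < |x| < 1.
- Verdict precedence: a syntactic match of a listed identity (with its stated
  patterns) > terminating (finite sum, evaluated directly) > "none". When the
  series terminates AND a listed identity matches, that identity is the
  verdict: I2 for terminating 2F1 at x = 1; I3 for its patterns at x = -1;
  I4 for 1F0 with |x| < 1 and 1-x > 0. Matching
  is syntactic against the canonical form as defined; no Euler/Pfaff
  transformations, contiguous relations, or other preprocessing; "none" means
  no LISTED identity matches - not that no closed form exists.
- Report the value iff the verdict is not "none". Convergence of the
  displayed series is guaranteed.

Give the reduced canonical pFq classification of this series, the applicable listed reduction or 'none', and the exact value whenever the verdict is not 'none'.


Key step: t_0 = 2 here, and roots of the ratio polynomials (C = 2) are the negated parameters.
Ratio: r(k) = \frac{2}{9} * (k-2) / [(k+4) (k+1)] - rational; roots negated = parameters, x = \frac{2}{9}, C = 2.

Reduced: x = \frac{2}{9}, 1F1, upper = {-2}, lower = {4}, C = 2. Verdict: terminating - no listed pattern fits, but -2 in the upper list cuts the series at k = 2; direct evaluation. Hence: \frac{722}{405}.


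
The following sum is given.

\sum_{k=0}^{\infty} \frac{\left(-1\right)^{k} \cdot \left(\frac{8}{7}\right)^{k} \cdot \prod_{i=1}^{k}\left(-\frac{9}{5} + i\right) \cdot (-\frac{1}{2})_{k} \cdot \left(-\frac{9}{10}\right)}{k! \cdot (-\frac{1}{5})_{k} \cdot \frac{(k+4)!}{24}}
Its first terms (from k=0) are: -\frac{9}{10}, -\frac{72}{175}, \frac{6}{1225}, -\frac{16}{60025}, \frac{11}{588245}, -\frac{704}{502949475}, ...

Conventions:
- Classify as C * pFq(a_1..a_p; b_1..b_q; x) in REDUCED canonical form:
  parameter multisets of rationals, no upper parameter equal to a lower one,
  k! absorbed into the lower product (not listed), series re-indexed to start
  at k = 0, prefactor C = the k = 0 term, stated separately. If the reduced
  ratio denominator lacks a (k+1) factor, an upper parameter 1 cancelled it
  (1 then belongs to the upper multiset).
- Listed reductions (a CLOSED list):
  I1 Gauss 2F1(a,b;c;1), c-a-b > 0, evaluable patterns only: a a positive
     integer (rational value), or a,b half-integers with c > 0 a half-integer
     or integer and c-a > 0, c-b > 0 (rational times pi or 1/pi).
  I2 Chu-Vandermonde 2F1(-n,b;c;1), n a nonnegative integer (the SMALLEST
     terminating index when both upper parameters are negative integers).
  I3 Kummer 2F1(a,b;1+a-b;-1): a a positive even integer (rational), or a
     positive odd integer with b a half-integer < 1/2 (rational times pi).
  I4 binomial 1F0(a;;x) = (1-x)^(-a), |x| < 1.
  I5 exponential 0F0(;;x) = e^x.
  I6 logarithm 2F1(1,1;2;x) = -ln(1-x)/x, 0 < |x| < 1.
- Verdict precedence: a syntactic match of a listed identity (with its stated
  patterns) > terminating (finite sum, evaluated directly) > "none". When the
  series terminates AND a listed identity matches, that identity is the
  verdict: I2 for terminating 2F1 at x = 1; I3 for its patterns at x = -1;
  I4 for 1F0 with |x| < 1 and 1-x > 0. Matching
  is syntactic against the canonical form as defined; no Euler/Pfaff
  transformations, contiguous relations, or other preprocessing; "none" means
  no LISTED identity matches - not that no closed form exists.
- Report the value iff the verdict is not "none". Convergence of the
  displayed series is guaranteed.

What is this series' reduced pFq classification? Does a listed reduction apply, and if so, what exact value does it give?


Reduced: x = -\frac{8}{7}, 2F2, upper = {-\frac{4}{5}, -\frac{1}{2}}, lower = {-\frac{1}{5}, 5}, C = -\frac{9}{10}. Verdict: none - this 2F2 at x = -\frac{8}{7} matches no listed pattern, and upper {-\frac{4}{5}, -\frac{1}{2}} holds no stopper.

Key step: t_0 being -\frac{9}{10}, the denominator's factorial ratio (C = -9/10) is a lower Pochhammer.
Step ratio: r(k) = -\frac{8}{7} * (k-\frac{4}{5}) (k-\frac{1}{2}) / [(k-\frac{1}{5}) (k+5) (k+1)] - rational in k. x = -\frac{8}{7}; t_0 = -\frac{9}{10}; negate the roots.


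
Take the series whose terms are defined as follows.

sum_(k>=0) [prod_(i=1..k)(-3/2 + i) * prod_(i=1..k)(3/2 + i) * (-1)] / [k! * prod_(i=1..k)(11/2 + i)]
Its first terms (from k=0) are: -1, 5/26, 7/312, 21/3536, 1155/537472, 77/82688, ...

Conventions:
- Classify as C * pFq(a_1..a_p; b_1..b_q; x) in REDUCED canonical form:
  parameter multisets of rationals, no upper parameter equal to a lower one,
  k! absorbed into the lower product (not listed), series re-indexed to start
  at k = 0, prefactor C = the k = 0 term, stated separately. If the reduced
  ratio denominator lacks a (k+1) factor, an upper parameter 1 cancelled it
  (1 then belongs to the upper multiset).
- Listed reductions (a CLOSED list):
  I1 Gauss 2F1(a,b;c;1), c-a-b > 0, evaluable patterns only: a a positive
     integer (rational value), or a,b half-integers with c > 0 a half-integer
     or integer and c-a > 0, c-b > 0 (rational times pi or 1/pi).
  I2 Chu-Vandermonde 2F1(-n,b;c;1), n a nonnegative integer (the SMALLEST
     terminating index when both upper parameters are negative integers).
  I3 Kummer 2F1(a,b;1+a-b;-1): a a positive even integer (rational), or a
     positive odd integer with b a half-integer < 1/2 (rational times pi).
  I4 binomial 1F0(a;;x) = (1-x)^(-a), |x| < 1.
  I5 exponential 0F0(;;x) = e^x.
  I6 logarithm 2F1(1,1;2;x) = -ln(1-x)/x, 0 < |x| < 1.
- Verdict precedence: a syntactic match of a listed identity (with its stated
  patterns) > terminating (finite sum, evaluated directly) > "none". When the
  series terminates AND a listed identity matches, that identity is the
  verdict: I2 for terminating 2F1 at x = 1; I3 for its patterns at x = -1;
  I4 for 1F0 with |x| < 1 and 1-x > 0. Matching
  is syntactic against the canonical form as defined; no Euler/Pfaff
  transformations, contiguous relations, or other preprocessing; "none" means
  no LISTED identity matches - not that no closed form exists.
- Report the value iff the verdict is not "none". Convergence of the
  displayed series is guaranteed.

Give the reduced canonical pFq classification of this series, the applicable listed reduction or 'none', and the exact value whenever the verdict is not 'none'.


Canonical form: C = -1 times 2F1 with upper {-1/2, 5/2}, lower {13/2}, x = 1. Verdict: this is Gauss's theorem I1 (half-integer case) (x = 1; upper {-1/2, 5/2} half-integers, c = 13/2 in the evaluable pattern). Sum: (-8085/32768) * pi.

Key step: t_0 being -1, the running product (prefactor -1) telescopes to a rising factorial.
Ratio: r(k) = 1 * (k-1/2) (k+5/2) / [(k+13/2) (k+1)] ; factor over Q: parameters, x = 1, and C = -1.


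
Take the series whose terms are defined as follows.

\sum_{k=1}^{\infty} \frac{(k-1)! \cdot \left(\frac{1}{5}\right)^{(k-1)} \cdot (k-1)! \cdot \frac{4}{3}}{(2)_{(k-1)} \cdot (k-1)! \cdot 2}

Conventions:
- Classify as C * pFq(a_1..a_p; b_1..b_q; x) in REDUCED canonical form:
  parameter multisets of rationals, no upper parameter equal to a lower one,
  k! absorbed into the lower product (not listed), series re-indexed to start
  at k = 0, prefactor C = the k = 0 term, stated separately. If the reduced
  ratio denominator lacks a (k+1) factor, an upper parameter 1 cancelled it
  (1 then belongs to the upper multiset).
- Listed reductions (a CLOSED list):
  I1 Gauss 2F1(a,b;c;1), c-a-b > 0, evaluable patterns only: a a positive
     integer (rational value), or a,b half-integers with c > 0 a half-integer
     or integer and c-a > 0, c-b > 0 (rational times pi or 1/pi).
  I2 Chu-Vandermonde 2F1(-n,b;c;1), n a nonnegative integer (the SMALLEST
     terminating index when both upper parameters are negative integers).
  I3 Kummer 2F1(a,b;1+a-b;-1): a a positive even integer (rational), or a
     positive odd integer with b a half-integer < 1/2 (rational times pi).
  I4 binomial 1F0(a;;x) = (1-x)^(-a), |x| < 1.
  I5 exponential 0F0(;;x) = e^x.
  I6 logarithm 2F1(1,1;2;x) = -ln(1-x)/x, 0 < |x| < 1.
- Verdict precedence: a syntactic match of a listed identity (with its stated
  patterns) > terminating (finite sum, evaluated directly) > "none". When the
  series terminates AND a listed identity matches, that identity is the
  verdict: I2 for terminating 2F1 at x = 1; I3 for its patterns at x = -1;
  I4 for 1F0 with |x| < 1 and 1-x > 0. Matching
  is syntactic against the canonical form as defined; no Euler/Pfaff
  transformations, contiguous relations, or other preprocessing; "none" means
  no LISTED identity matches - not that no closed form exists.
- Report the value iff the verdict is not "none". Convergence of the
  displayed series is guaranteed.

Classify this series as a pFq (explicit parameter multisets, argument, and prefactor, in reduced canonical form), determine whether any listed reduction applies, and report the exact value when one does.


This is \frac{2}{3} * 2F1(1, 1; 2; \frac{1}{5}) in reduced canonical form. Verdict: the logarithmic series (I6) matches (the logarithm: parameters (1,1;2), x = \frac{1}{5}). Sum: \left(-\frac{10}{3}\right) \cdot \ln\left(\frac{4}{5}\right).

Structural cue: with t_0 = \frac{2}{3}, the factorial ratio (C = 2/3, x = 1/5) (k+a-1)!/(a-1)! is a rising factorial (a)_k.
Step ratio: r(k) = \frac{1}{5} * (k+1) (k+1) / [(k+2) (k+1)] - poly over poly, x = \frac{1}{5} from leading terms; C = \frac{2}{3} at k = 0.


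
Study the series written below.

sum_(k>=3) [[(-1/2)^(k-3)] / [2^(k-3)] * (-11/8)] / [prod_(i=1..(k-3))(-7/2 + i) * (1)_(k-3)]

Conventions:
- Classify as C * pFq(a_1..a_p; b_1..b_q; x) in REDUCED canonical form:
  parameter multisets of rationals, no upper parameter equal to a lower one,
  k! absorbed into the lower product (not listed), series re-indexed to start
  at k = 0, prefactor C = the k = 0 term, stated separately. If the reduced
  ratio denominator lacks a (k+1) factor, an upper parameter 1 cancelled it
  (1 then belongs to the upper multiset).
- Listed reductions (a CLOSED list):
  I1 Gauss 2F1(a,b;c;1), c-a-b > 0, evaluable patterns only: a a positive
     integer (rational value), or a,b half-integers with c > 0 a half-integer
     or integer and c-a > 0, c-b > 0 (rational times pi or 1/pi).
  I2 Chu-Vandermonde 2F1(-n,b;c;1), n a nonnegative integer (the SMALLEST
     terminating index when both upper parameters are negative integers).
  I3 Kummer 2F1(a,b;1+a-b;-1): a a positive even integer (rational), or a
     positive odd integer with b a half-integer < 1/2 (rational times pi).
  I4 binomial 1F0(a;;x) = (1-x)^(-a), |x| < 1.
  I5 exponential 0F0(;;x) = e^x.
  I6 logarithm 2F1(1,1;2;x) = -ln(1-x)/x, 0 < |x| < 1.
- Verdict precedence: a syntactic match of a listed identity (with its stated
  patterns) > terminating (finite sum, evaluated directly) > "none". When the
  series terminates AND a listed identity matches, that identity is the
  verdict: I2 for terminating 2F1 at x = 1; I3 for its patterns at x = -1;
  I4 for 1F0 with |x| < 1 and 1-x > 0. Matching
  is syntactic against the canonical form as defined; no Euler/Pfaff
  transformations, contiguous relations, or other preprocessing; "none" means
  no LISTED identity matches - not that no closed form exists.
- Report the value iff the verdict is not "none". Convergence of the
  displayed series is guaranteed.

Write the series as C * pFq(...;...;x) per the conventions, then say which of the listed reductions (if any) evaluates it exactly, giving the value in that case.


Reduced: x = -1/4, 0F1, upper = {-}, lower = {-5/2}, C = -11/8. Verdict: none - this 0F1 at x = -1/4 matches no listed pattern, and upper {-} holds no stopper.

First insight: from the first term -11/8: (1)_k (prefactor -11/8) is k! itself.
Consecutive-term ratio: r(k) = (-1/4) * 1 / [(k-5/2) (k+1)] - rational in k, leading ratio (-1/4); with t_0 = -11/8, classification follows.


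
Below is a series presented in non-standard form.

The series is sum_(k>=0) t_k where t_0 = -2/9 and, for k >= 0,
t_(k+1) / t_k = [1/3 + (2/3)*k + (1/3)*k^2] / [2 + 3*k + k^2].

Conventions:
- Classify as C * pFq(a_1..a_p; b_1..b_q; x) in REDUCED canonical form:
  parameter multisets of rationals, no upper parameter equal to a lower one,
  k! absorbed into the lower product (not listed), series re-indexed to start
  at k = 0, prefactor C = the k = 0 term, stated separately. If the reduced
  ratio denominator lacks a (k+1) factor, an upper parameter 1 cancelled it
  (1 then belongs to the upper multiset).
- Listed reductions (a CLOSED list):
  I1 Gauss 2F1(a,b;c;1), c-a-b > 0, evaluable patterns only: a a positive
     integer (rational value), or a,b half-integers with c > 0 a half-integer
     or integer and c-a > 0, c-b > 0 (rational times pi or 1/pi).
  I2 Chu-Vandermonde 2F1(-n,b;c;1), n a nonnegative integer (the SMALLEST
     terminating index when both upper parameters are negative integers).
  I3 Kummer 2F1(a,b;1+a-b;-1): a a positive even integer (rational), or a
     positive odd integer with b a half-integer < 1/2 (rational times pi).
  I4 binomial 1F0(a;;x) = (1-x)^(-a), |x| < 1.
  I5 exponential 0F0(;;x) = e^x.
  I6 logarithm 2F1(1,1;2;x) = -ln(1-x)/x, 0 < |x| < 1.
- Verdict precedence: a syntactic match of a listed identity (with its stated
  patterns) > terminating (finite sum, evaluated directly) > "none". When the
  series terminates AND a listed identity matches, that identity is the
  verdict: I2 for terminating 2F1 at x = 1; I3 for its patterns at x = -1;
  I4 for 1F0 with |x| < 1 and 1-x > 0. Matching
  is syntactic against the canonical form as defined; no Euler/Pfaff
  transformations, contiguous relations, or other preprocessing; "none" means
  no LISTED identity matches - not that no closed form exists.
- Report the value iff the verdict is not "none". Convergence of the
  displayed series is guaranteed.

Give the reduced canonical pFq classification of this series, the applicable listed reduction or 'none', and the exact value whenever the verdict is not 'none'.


Classification (C = -2/9): 2F1 with upper {1, 1}, lower {2}, argument x = 1/3. Verdict: logarithm (I6) applies (the logarithm: parameters (1,1;2), x = 1/3). Exact value: (2/3) * ln(2/3).

The tell: t_0 = -2/9 here, and factor the ratio over Q (C = -2/9, x = 1/3): negated roots = parameters.
Consecutive-term ratio: r(k) = (1/3) * (k+1) (k+1) / [(k+2) (k+1)] - rational; roots negated = parameters, x = (1/3), C = -2/9.


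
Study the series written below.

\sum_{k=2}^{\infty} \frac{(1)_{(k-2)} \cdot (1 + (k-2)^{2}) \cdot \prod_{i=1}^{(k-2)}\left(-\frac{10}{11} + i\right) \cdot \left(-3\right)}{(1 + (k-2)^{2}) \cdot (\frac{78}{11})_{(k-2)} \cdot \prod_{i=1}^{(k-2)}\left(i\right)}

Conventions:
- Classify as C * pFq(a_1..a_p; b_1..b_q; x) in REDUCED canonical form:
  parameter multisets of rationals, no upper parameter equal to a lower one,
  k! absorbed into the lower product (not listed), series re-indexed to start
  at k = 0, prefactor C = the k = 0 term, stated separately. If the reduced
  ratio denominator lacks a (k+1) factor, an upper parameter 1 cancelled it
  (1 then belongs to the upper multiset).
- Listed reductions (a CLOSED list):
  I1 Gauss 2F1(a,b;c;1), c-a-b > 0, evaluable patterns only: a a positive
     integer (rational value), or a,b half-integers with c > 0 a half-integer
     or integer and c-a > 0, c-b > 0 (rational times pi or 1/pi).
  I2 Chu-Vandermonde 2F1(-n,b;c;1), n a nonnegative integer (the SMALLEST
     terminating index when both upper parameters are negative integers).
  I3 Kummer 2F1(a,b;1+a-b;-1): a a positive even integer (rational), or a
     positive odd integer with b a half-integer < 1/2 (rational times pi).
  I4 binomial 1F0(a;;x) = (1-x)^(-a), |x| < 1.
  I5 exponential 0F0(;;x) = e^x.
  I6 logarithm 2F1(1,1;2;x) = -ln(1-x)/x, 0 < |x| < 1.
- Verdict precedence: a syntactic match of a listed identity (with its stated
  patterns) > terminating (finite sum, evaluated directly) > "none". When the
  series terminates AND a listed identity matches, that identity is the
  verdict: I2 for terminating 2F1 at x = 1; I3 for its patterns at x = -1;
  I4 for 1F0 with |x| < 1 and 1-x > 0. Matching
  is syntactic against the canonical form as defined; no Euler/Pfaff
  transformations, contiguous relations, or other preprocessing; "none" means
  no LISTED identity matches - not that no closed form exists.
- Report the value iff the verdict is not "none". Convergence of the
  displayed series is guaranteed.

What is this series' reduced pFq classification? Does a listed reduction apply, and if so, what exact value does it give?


Structural cue: from the first term -3: the running product (C = -3) telescopes to a rising factorial.
Term ratio: r(k) = 1 * (k+\frac{1}{11}) (k+1) / [(k+\frac{78}{11}) (k+1)] - poly over poly, x = 1 from leading terms; C = -3 at k = 0.

x = 1 here; the reduced form reads 2F1, upper {\frac{1}{11}, 1}, lower {\frac{78}{11}}, C = -3. Verdict: Gauss (I1, integer-parameter pattern) matches (x = 1: the Gamma ratio telescopes since c-a-b = 6 > 0 and a = 1 in Z>0). Sum: -\frac{67}{22}.


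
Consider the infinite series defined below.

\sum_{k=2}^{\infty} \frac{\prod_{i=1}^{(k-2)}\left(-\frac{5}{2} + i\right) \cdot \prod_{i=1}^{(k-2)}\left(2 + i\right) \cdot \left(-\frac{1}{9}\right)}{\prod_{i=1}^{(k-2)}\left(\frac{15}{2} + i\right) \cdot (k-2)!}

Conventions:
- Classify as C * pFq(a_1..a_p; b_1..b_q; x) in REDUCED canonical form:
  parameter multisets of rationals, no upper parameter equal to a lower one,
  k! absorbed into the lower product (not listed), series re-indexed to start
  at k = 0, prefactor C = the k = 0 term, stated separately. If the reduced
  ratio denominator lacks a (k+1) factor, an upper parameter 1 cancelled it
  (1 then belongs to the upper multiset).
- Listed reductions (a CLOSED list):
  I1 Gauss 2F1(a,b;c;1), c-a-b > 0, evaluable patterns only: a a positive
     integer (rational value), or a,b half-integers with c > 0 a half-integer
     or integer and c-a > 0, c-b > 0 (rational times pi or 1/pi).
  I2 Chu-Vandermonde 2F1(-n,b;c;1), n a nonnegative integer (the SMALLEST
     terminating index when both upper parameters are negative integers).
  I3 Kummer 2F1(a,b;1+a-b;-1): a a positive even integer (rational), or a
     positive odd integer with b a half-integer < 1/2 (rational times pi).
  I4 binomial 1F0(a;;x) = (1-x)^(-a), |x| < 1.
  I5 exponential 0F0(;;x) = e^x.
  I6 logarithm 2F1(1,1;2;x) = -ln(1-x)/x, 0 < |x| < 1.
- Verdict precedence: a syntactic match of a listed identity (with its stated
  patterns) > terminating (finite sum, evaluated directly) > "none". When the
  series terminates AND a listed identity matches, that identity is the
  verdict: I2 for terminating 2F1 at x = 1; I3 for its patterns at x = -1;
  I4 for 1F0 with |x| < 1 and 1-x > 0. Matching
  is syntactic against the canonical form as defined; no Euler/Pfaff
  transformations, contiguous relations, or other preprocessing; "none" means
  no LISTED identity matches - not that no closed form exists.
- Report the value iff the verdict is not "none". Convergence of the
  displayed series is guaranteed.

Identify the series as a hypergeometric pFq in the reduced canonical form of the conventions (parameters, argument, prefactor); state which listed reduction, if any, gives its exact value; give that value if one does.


Key step: t_0 being -\frac{1}{9}, the running product (C = -1/9, x = 1) telescopes to a rising factorial.
Term ratio: r(k) = 1 * (k-\frac{3}{2}) (k+3) / [(k+\frac{17}{2}) (k+1)] - rational; roots negated = parameters, x = 1, C = -\frac{1}{9}.

Prefactor -\frac{1}{9}, argument 1: 2F1 with upper {-\frac{3}{2}, 3} over lower {\frac{17}{2}}. Verdict (x = 1): Gauss (I1, integer-parameter pattern) applies (x = 1: the Gamma ratio telescopes since c-a-b = 7 > 0 and a = 3 in Z>0). Exact value: -\frac{715}{12096}.


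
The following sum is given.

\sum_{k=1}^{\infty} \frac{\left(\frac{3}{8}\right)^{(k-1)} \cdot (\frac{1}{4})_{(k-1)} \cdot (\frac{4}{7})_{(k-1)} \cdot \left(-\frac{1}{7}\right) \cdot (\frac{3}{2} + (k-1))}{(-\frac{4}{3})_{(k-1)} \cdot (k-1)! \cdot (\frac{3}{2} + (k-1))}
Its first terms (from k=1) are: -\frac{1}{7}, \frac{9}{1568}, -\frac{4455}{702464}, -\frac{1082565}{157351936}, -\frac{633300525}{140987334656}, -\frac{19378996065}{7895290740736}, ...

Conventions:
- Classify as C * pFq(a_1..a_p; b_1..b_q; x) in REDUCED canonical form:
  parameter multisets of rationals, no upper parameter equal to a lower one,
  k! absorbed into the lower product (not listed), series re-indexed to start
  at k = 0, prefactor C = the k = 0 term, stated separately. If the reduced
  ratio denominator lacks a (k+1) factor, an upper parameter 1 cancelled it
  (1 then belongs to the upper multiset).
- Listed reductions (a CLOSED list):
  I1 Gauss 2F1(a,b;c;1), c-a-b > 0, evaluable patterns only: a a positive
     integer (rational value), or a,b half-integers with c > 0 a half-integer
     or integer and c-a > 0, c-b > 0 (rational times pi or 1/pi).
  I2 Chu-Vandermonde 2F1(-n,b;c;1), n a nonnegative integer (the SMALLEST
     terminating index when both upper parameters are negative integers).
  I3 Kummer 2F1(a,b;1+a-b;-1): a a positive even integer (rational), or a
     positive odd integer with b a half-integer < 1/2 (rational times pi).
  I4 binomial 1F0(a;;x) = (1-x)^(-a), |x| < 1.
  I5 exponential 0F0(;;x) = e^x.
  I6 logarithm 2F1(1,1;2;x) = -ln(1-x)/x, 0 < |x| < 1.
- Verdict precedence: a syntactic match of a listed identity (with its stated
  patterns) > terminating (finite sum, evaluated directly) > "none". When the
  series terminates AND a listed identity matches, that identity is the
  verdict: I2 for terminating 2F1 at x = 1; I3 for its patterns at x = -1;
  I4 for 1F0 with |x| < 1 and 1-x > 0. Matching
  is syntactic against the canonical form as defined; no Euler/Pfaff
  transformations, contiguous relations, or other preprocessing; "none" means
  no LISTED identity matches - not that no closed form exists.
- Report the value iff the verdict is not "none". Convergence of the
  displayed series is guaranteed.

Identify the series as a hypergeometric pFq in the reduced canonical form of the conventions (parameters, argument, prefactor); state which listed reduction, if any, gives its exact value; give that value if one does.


Classification (C = -\frac{1}{7}): 2F1 with upper {\frac{1}{4}, \frac{4}{7}}, lower {-\frac{4}{3}}, argument x = \frac{3}{8}. Verdict: none here - no I1-I6 shape fits x = \frac{3}{8} with lower {-\frac{4}{3}}.

Key step: from the first term -\frac{1}{7}: k + 3/2 divides numerator and denominator alike; C = -1/7 after cancelling.
Step ratio: r(k) = \frac{3}{8} * (k+\frac{1}{4}) (k+\frac{4}{7}) / [(k-\frac{4}{3}) (k+1)] ; factor over Q: parameters, x = \frac{3}{8}, and C = -\frac{1}{7}.


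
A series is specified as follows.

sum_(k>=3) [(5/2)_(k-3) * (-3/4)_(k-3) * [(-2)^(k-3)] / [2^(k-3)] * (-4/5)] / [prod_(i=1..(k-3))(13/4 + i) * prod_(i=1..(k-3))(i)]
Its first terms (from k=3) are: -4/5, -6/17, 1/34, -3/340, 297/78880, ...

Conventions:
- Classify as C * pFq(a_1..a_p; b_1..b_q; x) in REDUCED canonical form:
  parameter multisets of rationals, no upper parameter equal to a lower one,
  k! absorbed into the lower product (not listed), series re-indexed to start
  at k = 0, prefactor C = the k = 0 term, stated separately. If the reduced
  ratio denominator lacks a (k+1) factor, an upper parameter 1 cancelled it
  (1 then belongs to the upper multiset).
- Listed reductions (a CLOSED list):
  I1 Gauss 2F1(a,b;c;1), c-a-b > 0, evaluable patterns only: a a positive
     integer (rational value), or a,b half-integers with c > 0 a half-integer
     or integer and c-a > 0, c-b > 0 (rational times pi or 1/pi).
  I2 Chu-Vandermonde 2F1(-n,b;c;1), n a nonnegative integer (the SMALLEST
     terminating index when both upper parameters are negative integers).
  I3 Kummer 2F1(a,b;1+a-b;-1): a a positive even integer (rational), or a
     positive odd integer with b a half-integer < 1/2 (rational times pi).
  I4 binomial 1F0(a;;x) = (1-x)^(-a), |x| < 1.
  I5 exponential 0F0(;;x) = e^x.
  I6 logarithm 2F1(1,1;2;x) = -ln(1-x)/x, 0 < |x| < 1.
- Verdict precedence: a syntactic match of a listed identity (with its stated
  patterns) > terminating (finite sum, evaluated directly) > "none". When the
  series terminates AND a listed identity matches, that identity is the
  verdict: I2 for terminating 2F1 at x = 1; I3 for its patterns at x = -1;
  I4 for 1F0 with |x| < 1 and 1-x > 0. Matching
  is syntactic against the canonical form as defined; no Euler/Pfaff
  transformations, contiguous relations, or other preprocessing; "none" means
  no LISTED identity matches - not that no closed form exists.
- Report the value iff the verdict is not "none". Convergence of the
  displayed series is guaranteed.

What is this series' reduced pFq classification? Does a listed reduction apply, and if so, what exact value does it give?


The series (x = -1) is 2F1: upper {-3/4, 5/2}, lower {17/4}, prefactor -4/5. Verdict: none (x = -1): each listed identity misses the multisets {-3/4, 5/2} ; {17/4}.

The tell: from the first term -4/5: the two k-th powers (C = -4/5, x = -1) combine into one argument.
Ratio: r(k) = (-1) * (k-3/4) (k+5/2) / [(k+17/4) (k+1)] - poly over poly, x = (-1) from leading terms; C = -4/5 at k = 0.


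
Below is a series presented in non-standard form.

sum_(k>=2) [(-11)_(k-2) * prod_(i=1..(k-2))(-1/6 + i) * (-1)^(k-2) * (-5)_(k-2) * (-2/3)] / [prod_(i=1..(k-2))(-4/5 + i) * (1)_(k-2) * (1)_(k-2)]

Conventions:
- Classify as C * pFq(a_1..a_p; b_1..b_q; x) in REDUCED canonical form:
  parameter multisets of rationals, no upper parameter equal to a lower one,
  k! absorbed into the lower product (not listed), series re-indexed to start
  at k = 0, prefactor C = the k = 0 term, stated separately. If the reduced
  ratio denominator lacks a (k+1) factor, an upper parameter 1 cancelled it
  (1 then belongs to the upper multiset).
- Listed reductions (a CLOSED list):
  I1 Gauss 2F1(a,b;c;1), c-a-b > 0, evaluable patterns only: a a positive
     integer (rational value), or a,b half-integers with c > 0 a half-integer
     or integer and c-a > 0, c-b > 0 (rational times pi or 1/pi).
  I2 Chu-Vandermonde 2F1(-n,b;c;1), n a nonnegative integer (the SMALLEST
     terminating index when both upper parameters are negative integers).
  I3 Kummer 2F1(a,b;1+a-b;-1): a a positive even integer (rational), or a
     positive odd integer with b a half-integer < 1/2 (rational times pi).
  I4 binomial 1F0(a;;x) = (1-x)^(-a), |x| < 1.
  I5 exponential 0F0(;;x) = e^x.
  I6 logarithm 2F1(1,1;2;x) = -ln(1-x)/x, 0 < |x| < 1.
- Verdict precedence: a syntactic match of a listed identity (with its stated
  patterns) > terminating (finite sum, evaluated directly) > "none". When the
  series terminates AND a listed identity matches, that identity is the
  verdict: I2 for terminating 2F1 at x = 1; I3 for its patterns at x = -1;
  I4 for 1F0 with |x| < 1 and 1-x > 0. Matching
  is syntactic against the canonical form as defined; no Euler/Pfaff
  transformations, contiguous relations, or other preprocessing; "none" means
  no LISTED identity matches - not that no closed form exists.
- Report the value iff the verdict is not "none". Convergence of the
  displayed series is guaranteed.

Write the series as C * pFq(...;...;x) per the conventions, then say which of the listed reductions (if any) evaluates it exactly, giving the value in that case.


The series (x = -1) is 3F2: upper {-11, -5, 5/6}, lower {1/5, 1}, prefactor -2/3. Verdict: terminating - the sum ends at index 5 because -5 is a negative integer; exact evaluation follows. Sum: -272027873/559872.

Structural cue: x = (-1) and the lower running product (prefactor -2/3) is a rising factorial.
Consecutive-term ratio: r(k) = (-1) * (k-11) (k-5) (k+5/6) / [(k+1/5) (k+1) (k+1)] - rational in k. x = (-1); t_0 = -2/3; negate the roots.


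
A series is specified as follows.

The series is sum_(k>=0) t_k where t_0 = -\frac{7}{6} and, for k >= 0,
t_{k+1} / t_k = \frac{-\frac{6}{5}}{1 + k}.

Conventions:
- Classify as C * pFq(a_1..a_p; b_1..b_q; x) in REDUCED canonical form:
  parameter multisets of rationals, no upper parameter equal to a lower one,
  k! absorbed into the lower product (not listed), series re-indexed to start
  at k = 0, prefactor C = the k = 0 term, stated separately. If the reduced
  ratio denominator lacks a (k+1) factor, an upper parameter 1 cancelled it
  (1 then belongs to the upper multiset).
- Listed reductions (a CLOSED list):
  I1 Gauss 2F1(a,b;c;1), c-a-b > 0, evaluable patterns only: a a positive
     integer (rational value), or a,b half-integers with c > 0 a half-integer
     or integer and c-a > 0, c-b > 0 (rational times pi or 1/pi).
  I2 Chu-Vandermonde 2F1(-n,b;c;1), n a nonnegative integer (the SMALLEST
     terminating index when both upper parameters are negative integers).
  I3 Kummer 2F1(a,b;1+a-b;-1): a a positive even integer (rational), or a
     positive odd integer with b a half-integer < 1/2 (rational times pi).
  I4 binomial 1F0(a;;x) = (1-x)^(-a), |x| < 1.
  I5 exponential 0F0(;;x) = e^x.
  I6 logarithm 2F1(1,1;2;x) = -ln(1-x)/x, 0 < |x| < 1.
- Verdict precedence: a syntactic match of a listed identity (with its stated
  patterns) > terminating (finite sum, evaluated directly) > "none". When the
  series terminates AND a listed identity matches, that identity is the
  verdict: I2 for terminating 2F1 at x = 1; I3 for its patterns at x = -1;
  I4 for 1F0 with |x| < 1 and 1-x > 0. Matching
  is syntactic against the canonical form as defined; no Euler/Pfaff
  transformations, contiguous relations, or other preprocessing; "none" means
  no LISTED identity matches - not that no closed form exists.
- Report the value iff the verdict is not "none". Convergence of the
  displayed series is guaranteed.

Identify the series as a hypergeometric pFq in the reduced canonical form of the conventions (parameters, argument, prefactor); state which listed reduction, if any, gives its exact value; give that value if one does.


x = -\frac{6}{5} here; the reduced form reads 0F0, upper {-}, lower {-}, C = -\frac{7}{6}. Verdict at x = -\frac{6}{5}: exponential (I5) matches (the 0F0 exponential series at x = -\frac{6}{5}). Hence: \left(-\frac{7}{6}\right) \cdot e^{-\frac{6}{5}}.

Structural cue: x = -\frac{6}{5} and factor the ratio over Q (C = -7/6): negated roots = parameters.
Ratio: r(k) = -\frac{6}{5} * 1 / [(k+1)] - rational in k. x = -\frac{6}{5}; t_0 = -\frac{7}{6}; negate the roots.
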